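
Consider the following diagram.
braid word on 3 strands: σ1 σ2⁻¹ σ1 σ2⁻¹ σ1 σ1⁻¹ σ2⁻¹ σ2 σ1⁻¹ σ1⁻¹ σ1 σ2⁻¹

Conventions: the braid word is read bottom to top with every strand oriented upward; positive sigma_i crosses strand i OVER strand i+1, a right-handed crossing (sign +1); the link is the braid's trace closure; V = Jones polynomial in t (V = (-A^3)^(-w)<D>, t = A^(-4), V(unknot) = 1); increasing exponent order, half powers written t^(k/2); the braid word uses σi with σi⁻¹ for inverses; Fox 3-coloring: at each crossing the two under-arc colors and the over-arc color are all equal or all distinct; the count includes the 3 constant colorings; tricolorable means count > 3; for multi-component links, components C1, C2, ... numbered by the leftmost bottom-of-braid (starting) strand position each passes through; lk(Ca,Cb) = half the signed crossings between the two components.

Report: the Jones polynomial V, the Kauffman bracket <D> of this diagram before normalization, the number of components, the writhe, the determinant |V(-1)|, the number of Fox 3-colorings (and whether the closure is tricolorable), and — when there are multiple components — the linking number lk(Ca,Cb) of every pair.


Jones polynomial: V(t) = t^-3 + t^-2 + t^-1 + 1
<D> = A^-6 + A^-2 + A^2 + A^6; writhe -2
components 3, writhe -2 (12 crossings)
linking number lk(C1,C2) = 0
lk(C1,C3): -1
lk(C2,C3) = 0
3-colorings: 9 of 3^12, det 0 — tricolorable
note: the word shrinks to σ1 σ2⁻¹ σ1 σ2⁻¹ σ1⁻¹ σ2⁻¹ after cancelling


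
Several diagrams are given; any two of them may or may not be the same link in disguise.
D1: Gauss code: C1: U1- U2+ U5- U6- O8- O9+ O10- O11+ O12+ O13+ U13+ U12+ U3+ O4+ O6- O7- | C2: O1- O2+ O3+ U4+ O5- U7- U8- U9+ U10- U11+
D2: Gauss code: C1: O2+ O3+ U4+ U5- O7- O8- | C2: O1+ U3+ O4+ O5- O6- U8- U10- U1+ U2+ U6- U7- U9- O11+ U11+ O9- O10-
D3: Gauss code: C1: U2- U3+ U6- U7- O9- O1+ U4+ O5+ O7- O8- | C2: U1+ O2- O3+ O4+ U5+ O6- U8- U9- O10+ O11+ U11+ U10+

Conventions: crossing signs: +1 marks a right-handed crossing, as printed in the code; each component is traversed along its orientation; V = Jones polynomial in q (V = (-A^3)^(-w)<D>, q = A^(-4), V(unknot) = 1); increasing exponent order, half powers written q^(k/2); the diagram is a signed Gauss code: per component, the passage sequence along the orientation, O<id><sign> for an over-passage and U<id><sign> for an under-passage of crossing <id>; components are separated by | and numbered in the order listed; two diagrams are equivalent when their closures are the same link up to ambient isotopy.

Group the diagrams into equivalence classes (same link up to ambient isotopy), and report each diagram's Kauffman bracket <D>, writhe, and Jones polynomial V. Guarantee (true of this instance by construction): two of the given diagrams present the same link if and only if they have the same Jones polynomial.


grouping into links: {D1, D2, D3}
V(D1) = -q^(-1/2) - q^(1/2)  (w +1, c 13, <D> = A + A^5)
V(D2) = -q^(-1/2) - q^(1/2)  (w -1, c 11, <D> = A^-5 + A^-1)
V(D3) = -q^(-1/2) - q^(1/2)  [11 crossings, <D> = A + A^5, w = +1]
why: one V(q) for all 3 diagrams — one class (guaranteed)


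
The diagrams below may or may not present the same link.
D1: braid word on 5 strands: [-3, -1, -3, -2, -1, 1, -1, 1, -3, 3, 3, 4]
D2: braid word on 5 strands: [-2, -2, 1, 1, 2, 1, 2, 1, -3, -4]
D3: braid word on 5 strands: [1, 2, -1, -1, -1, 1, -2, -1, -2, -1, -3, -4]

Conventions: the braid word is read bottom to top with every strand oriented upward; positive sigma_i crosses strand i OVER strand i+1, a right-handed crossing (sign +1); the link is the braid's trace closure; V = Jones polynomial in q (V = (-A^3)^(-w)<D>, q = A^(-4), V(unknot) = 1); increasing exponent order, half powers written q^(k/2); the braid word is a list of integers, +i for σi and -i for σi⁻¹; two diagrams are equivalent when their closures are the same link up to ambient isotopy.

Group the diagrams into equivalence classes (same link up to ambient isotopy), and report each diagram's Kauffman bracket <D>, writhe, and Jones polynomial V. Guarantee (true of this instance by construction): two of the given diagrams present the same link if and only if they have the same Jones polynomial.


equivalence classes: {D1} | {D2} | {D3}
D1 (bracket A^-6; 12 crossings at w = -2): V = 1
D2 (bracket -A^-18 + A^-14 - A^-10 + 2A^-6 - A^-2 + A^2; 10 crossings at w = +2): V = q - q^2 + 2q^3 - q^4 + q^5 - q^6
V(D3) = -q^-4 + q^-3 + q^-1  (w -6, c 12, <D> = A^-14 + A^-6 - A^-2)
observation: V(q) takes 3 values over 3 diagrams, fixing the grouping


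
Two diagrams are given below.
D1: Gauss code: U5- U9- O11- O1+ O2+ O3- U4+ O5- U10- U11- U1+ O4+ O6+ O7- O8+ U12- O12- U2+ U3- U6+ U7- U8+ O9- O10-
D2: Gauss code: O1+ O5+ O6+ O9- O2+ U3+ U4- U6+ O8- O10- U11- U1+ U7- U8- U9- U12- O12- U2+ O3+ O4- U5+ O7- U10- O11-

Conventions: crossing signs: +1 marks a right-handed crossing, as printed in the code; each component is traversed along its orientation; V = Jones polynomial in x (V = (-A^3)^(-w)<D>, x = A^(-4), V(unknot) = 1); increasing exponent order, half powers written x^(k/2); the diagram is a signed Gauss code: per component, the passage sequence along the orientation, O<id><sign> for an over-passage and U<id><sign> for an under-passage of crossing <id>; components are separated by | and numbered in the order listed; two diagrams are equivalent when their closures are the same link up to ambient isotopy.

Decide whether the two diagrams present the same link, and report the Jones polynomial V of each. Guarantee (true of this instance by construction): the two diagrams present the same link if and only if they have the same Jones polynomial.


equivalent: yes
V(D1) = 1  (w -2, c 12, <D> = A^-6)
D2 (bracket A^-6; 12 crossings at w = -2): V = 1
why: Reidemeister moves carry D1 (12 crossings) to D2 (12)


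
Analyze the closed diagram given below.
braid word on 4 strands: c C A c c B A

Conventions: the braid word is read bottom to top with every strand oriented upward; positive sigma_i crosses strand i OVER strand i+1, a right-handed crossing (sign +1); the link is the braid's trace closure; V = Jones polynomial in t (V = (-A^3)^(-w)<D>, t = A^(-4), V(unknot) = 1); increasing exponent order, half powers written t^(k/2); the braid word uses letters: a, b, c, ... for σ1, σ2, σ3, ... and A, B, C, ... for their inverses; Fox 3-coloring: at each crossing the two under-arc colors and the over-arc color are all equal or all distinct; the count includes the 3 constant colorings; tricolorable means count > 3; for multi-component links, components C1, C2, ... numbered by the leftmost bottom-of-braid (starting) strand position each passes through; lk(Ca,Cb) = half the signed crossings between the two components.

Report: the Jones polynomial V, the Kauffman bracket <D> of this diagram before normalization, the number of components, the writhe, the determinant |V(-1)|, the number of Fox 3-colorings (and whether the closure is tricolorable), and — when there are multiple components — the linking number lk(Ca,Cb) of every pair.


V(t) = t^-2 + 2 + t^2
bracket: -A^-11 - 2A^-3 - A^5, w = -1
3 components, writhe -1, over 7 crossings
lk(C1,C2) = -1
linking number lk(C1,C3) = +1
lk(C2,C3): 0
det 4, colorings 3 of 3^7 — not tricolorable
observation: det 4 = |V(-1)|; not divisible by 3, so not tricolorable


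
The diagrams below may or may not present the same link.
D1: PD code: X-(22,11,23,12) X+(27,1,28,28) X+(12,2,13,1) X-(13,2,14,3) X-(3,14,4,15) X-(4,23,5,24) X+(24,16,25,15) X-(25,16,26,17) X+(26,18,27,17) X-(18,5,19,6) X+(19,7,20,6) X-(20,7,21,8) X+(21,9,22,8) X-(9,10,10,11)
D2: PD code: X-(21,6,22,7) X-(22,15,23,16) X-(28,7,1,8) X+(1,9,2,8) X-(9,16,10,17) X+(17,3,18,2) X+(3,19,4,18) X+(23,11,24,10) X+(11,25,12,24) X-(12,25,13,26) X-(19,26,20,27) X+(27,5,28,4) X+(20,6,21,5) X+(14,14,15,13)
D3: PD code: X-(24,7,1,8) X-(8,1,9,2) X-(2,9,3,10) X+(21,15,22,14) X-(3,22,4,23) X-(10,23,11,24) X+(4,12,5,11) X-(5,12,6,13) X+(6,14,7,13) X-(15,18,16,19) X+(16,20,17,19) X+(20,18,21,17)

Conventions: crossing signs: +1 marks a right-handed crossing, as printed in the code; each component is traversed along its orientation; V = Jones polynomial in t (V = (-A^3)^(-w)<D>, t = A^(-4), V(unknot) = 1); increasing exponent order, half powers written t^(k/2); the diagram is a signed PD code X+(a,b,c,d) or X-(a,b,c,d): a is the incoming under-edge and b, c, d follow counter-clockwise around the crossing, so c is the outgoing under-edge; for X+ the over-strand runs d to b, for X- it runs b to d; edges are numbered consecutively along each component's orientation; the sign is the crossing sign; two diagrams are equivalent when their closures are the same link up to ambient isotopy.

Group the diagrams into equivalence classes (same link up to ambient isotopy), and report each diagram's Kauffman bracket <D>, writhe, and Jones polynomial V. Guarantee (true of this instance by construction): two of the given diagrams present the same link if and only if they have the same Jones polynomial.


grouping into links: {D1} | {D2} | {D3}
V(D1) = 1  (w -2, c 14, <D> = A^-6)
V(D2) = t + t^3 - t^4  (w +2, c 14, <D> = -A^-10 + A^-6 + A^2)
V(D3) = -t^-4 + t^-3 + t^-1  (w -2, c 12, <D> = A^-2 + A^6 - A^10)
key observation: 3 classes among 3 diagrams; unequal V(t) rules out equality


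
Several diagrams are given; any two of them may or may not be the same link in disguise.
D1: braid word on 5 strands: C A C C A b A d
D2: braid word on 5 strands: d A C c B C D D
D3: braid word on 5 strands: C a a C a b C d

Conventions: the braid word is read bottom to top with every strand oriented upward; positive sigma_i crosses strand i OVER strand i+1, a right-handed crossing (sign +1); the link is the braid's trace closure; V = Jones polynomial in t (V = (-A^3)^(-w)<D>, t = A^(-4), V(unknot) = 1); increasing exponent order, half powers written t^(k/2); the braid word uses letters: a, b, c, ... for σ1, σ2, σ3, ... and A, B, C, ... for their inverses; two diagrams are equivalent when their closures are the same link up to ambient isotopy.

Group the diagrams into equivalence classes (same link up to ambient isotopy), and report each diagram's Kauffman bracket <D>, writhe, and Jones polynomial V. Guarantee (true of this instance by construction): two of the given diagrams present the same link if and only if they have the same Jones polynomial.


classes: {D1} | {D2} | {D3}
V(D1) = t^-8 - 2t^-7 + t^-6 - 2t^-5 + 2t^-4 + t^-2  [8 crossings, <D> = A^-4 + 2A^4 - 2A^8 + A^12 - 2A^16 + A^20, w = -4]
V(D2) = 1  (w -4, c 8, <D> = A^-12)
V(D3) = -t^-3 + t^-2 - t^-1 + 3 - t + t^2 - t^3  (w +2, c 8, <D> = -A^-6 + A^-2 - A^2 + 3A^6 - A^10 + A^14 - A^18)
insight: 3 values of V(t) split the 3 diagrams


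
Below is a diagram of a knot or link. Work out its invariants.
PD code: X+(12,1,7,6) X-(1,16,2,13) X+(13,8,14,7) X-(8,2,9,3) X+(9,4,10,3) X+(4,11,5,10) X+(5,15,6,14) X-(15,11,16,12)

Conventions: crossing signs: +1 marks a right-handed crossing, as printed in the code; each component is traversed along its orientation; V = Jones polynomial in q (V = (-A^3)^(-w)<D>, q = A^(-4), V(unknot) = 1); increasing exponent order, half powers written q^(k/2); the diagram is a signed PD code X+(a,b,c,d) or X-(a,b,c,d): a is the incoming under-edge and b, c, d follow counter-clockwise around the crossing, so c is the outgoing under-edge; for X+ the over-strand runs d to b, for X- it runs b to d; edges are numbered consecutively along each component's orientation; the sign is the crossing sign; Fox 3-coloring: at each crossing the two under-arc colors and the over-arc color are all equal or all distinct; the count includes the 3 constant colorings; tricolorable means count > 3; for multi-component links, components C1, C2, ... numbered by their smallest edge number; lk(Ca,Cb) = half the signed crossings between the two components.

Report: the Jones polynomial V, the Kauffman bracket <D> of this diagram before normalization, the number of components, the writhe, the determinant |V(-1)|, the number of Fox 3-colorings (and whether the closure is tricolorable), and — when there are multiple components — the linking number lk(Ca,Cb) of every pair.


V = 1 + q + q^2 + q^3
<D> = A^-6 + A^-2 + A^2 + A^6 (w = +2)
3 components over 8 crossings, w = +2
lk(C1,C2): +1
lk(C1,C3) = 0
linking number lk(C2,C3) = 0
9 Fox colorings among 3^8, |V(-1)| = 0: tricolorable
why: summing lk over 3 pairs gives +1


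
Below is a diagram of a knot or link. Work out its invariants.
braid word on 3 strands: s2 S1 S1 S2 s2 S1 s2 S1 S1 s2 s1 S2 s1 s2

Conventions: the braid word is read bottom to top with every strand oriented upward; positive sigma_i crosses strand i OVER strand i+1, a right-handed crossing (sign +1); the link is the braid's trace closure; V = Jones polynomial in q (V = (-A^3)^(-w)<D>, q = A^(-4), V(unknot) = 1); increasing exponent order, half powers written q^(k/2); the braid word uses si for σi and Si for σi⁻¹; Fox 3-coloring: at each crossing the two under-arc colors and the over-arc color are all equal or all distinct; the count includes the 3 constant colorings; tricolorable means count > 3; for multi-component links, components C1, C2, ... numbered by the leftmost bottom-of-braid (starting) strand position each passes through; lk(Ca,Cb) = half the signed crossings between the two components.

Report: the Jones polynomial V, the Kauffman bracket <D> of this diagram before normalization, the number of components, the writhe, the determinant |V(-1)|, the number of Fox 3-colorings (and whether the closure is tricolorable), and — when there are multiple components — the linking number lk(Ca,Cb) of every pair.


V(q) = q^-5 - 2q^-4 + 3q^-3 - 4q^-2 + 5q^-1 - 5 + 5q - 4q^2 + 3q^3 - 2q^4 + q^5
bracket: A^-20 - 2A^-16 + 3A^-12 - 4A^-8 + 5A^-4 - 5 + 5A^4 - 4A^8 + 3A^12 - 2A^16 + A^20, w = 0
1 component, writhe 0, over 14 crossings
det 35, colorings 3 of 3^14 — not tricolorable
observation: |V(-1)| = 35: so not tricolorable, since 3 does not divide 35


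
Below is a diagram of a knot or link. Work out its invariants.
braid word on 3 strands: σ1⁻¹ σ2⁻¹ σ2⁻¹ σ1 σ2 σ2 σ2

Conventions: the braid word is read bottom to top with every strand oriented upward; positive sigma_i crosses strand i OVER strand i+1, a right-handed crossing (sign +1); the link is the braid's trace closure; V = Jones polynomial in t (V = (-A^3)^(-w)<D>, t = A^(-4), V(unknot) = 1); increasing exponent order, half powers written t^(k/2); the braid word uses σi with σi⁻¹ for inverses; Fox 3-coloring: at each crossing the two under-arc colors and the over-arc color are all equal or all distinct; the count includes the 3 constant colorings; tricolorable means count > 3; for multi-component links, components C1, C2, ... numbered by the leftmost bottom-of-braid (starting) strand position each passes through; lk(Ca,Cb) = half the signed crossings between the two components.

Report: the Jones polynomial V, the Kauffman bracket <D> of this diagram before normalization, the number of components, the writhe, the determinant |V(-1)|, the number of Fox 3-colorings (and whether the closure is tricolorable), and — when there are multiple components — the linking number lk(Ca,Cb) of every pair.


V = -t^(-3/2) - 2t^(1/2) + t^(3/2) - t^(5/2) + t^(7/2)
<D> = -A^-11 + A^-7 - A^-3 + 2A + A^9 (w = +1)
2 components over 7 crossings, w = +1
lk(C1,C2): -1
9 Fox colorings among 3^7, |V(-1)| = 6: tricolorable
why: w = +1 shifts under R1 moves; the (-A^3)^(-1) factor cancels that in V


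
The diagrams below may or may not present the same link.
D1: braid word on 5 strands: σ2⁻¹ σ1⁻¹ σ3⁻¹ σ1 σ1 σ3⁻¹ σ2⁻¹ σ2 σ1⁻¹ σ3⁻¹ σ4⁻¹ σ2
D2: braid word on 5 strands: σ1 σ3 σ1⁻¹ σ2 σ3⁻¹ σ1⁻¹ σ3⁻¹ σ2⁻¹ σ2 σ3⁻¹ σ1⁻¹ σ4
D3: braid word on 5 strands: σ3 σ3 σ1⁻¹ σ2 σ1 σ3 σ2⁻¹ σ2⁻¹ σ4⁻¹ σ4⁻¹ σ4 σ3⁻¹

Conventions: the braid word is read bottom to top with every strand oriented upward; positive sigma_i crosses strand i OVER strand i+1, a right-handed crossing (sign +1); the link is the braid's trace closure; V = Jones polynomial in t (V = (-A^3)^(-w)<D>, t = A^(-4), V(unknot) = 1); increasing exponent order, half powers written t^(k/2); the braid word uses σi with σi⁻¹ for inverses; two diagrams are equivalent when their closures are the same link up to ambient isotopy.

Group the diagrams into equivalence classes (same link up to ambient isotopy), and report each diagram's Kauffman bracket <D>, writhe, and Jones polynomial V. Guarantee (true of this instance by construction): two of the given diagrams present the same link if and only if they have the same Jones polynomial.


equivalence classes: {D1} | {D2} | {D3}
D1 (bracket A^-12 + 2A^-8 + 2A^-4 + 1 - A^4 - A^8; 12 crossings at w = -4): V = -t^-5 - t^-4 + t^-3 + 2t^-2 + 2t^-1 + 1
V(D2) = t^-5 + 2t^-3 + t^-1  [12 crossings, <D> = A^-2 + 2A^6 + A^14, w = -2]
D3 (bracket A^-8 + 2 + A^8; 12 crossings at w = 0): V = t^-2 + 2 + t^2
key observation: V(t) takes 3 values over 3 diagrams, fixing the grouping


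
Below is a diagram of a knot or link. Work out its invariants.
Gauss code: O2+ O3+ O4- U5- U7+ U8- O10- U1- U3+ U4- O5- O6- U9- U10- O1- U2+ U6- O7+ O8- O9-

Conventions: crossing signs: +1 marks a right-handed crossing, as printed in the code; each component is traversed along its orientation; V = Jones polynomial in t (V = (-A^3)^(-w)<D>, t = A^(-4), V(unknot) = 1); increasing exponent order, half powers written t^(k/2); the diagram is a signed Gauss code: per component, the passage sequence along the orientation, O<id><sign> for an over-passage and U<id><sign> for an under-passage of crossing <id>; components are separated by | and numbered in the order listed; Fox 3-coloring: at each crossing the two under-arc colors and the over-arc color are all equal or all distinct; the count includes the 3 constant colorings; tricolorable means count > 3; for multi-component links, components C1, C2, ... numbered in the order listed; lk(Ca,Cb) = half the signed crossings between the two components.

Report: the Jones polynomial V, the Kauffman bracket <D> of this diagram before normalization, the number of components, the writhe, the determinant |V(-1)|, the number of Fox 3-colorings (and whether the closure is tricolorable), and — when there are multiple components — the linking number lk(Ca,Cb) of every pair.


Jones polynomial: V(t) = -t^-6 + t^-5 - t^-4 + 2t^-3 - t^-2 + t^-1
<D> = A^-8 - A^-4 + 2 - A^4 + A^8 - A^12; writhe -4
components 1, writhe -4 (10 crossings)
3-colorings: 3 of 3^10, det 7 — not tricolorable
note: det 7 = |V(-1)|; not divisible by 3, so not tricolorable


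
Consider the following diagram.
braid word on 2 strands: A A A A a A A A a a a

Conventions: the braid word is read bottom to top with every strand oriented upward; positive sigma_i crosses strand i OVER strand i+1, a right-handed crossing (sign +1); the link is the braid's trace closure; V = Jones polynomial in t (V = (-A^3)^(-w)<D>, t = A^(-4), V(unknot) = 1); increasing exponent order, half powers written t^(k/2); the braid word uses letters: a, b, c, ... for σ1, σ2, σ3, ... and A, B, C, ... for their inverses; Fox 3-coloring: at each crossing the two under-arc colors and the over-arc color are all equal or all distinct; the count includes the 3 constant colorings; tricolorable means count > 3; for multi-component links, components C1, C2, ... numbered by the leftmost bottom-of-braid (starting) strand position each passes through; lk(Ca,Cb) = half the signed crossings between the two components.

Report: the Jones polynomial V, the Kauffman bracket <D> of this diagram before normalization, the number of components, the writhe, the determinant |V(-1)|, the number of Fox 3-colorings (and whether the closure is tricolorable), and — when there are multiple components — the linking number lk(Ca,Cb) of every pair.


V = -t^-4 + t^-3 + t^-1
<D> = -A^-5 - A^3 + A^7 (w = -3)
1 component over 11 crossings, w = -3
9 Fox colorings among 3^11, |V(-1)| = 3: tricolorable
why: inverse pairs cancel, leaving σ1⁻¹ σ1⁻¹ σ1⁻¹


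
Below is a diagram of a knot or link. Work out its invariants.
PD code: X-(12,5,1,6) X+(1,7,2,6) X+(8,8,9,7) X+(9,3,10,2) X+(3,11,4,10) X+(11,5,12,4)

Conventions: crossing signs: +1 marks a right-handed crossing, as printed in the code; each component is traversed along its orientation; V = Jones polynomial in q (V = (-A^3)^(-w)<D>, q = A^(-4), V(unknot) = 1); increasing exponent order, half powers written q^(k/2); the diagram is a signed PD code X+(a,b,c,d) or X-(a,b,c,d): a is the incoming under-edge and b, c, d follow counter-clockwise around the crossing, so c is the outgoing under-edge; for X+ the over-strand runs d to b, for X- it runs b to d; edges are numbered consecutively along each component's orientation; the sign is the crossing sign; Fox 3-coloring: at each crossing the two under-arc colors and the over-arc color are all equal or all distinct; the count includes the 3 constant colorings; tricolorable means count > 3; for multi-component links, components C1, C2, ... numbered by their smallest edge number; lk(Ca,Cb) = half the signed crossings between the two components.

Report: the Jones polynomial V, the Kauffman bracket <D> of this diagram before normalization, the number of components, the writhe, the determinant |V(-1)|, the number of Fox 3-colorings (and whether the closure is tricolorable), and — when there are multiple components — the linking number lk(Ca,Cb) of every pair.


V(q) = q + q^3 - q^4
bracket: -A^-4 + 1 + A^8, w = +4
1 component, writhe +4, over 6 crossings
det 3, colorings 9 of 3^6 — tricolorable
observation: det 3 = |V(-1)|; divisible by 3, so tricolorable


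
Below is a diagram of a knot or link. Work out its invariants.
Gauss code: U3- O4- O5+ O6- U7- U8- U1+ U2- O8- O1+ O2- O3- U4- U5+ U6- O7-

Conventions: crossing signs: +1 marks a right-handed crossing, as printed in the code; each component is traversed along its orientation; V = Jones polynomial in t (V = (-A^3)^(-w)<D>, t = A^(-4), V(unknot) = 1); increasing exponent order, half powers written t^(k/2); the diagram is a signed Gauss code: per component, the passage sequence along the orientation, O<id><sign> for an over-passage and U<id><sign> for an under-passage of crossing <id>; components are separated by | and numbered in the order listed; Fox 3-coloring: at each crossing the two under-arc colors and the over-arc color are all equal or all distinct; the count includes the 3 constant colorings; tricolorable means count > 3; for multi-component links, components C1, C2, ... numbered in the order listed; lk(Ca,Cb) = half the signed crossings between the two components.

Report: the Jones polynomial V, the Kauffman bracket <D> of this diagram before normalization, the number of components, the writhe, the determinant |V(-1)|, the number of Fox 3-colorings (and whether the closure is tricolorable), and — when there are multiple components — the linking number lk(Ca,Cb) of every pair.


Jones polynomial: V(t) = -t^-4 + t^-3 + t^-1
<D> = A^-8 + 1 - A^4; writhe -4
components 1, writhe -4 (8 crossings)
3-colorings: 9 of 3^8, det 3 — tricolorable
note: w = -4 shifts under R1 moves; the (-A^3)^(4) factor cancels that in V


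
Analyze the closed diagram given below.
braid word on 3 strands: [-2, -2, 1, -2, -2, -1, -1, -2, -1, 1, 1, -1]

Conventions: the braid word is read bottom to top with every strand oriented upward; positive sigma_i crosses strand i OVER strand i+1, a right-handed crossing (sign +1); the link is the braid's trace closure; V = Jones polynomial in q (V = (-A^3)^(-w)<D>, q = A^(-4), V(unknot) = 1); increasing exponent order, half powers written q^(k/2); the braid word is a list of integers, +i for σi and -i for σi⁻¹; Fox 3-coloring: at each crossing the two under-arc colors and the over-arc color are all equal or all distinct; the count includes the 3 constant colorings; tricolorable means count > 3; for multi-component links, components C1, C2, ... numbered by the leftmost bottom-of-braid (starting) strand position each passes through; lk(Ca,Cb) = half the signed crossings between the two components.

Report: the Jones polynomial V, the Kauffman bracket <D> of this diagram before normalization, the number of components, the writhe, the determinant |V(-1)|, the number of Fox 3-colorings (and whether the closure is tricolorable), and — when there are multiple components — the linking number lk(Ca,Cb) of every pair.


V = -q^-9 + 2q^-8 - 3q^-7 + 3q^-6 - 3q^-5 + 3q^-4 - q^-3 + q^-2
<D> = A^-10 - A^-6 + 3A^-2 - 3A^2 + 3A^6 - 3A^10 + 2A^14 - A^18 (w = -6)
1 component over 12 crossings, w = -6
3 Fox colorings among 3^12, |V(-1)| = 17: not tricolorable
why: V spans 7 powers of q: at least 7 crossings in any diagram


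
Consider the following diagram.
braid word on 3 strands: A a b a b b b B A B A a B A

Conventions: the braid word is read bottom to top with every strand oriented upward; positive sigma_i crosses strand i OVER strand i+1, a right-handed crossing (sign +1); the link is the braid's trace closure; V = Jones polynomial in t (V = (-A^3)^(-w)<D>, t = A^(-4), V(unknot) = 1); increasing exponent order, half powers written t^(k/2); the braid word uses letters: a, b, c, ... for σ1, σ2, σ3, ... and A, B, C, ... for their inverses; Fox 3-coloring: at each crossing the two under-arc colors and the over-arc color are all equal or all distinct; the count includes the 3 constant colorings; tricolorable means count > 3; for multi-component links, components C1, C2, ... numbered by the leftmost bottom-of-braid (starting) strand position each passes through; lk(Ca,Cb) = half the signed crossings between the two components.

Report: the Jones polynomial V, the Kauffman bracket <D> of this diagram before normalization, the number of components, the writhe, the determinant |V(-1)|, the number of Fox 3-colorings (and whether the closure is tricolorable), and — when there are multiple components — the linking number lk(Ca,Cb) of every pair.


Jones polynomial: V(t) = 1
<D> = 1; writhe 0
components 1, writhe 0 (14 crossings)
3-colorings: 3 of 3^14, det 1 — not tricolorable
note: free reduction leaves σ2 σ1 σ2 σ2 σ1⁻¹ σ2⁻¹ σ2⁻¹ σ1⁻¹ of the original 14 letters


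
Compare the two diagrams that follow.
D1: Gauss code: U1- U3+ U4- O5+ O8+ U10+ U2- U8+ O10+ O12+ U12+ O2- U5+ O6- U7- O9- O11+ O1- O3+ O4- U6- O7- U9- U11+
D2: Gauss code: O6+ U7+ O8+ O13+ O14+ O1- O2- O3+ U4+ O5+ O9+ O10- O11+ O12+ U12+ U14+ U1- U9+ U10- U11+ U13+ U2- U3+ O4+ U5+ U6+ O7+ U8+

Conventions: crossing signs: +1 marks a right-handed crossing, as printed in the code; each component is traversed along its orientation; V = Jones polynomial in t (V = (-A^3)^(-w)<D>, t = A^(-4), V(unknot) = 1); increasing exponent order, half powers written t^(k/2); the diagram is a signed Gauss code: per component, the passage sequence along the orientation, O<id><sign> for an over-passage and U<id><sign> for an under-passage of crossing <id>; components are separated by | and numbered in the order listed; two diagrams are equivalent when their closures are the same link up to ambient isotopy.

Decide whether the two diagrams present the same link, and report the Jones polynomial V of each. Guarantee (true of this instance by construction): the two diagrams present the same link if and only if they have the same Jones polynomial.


equivalent: no
D1 (bracket A^4 + A^12 - A^16; 12 crossings at w = 0): V = -t^-4 + t^-3 + t^-1
V(D2) = t^2 + 2t^4 - 2t^5 + t^6 - 2t^7 + t^8  [14 crossings, <D> = A^-8 - 2A^-4 + 1 - 2A^4 + 2A^8 + A^16, w = +8]
observation: comparing 2 Jones polynomials yields 2 groups


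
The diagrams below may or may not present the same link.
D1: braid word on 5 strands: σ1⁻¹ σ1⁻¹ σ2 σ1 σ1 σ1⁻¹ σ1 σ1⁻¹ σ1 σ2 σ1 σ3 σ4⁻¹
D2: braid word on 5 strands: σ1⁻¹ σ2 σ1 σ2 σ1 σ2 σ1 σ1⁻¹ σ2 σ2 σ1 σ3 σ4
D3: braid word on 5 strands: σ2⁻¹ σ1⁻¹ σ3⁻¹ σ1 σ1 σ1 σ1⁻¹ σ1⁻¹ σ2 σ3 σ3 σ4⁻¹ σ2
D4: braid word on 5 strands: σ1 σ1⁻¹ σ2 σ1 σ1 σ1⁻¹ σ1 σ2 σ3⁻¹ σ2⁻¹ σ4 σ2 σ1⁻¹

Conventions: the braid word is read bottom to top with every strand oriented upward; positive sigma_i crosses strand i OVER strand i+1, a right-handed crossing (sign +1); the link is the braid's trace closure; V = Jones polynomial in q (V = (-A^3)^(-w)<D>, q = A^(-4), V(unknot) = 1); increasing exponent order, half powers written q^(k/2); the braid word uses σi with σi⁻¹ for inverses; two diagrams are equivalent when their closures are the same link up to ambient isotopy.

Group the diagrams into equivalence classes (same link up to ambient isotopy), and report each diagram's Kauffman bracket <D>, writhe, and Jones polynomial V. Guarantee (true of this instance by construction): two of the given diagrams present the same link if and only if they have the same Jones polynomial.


equivalence classes: {D1, D4} | {D2} | {D3}
D1 (bracket A^-9 + A^-1 - A^3 + A^7; 13 crossings at w = +3): V = -q^(1/2) + q^(3/2) - q^(5/2) - q^(9/2)
V(D2) = -q^(5/2) - q^(9/2) + q^(11/2) - q^(13/2) + q^(15/2) - q^(17/2)  [13 crossings, <D> = A^-7 - A^-3 + A - A^5 + A^9 + A^17, w = +9]
V(D3) = -q^(-1/2) - q^(1/2)  [13 crossings, <D> = A + A^5, w = +1]
V(D4) = -q^(1/2) + q^(3/2) - q^(5/2) - q^(9/2)  [13 crossings, <D> = A^-9 + A^-1 - A^3 + A^7, w = +3]
key observation: 3 values of V(q) split the 4 diagrams


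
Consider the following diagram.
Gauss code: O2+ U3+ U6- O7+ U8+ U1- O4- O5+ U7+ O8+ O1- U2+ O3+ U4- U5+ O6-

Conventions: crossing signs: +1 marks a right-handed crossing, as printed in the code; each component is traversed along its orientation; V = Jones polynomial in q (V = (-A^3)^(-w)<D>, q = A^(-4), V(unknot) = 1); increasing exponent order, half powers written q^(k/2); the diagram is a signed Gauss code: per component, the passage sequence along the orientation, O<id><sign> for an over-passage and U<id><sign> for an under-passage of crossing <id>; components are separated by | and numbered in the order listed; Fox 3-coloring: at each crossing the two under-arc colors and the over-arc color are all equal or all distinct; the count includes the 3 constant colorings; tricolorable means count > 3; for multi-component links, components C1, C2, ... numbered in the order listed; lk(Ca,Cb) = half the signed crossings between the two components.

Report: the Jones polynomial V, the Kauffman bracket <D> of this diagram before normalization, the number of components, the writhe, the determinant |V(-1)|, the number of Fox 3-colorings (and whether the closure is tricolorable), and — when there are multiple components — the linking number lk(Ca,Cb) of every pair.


Jones polynomial: V(q) = 1
<D> = A^6; writhe +2
components 1, writhe +2 (8 crossings)
3-colorings: 3 of 3^8, det 1 — not tricolorable
note: w = +2 shifts under R1 moves; the (-A^3)^(-2) factor cancels that in V


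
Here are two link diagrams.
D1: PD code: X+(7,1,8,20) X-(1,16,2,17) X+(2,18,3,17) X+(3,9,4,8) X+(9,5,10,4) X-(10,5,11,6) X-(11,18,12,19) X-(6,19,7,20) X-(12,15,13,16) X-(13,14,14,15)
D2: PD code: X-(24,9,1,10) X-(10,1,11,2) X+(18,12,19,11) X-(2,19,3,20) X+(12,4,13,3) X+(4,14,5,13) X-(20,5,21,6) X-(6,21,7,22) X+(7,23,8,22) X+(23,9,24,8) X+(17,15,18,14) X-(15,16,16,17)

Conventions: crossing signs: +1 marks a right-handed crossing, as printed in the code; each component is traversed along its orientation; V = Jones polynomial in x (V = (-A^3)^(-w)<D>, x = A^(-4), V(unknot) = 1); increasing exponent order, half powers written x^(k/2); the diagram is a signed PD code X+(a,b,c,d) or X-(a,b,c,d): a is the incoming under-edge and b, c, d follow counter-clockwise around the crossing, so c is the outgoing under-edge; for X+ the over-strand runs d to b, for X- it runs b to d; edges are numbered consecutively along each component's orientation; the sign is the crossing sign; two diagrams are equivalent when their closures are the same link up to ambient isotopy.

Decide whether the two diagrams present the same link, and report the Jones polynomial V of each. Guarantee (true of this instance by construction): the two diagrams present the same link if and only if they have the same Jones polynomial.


equivalent: no
D1 (bracket A^-6; 10 crossings at w = -2): V = 1
V(D2) = -x^-3 + 2x^-2 - 2x^-1 + 3 - 2x + 2x^2 - x^3  (w 0, c 12, <D> = -A^-12 + 2A^-8 - 2A^-4 + 3 - 2A^4 + 2A^8 - A^12)
key observation: comparing 2 Jones polynomials yields 2 groups


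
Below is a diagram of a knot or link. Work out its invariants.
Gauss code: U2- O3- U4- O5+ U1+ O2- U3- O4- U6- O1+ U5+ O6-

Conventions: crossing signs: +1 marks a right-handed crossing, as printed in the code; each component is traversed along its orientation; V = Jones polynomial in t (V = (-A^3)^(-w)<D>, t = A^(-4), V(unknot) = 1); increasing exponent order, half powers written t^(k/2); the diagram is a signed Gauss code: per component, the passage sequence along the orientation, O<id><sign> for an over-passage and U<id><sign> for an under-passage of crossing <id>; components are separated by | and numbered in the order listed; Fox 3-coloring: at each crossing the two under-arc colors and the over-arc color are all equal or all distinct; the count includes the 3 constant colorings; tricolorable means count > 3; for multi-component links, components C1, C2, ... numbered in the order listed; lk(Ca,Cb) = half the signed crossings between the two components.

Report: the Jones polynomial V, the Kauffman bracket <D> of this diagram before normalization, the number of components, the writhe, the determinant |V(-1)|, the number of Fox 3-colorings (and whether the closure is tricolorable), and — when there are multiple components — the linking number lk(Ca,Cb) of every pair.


Jones polynomial: V(t) = t^-5 - 2t^-4 + 2t^-3 - 2t^-2 + 2t^-1 - 1 + t
<D> = A^-10 - A^-6 + 2A^-2 - 2A^2 + 2A^6 - 2A^10 + A^14; writhe -2
components 1, writhe -2 (6 crossings)
3-colorings: 3 of 3^6, det 11 — not tricolorable
note: det 11 = |V(-1)|; not divisible by 3, so not tricolorable


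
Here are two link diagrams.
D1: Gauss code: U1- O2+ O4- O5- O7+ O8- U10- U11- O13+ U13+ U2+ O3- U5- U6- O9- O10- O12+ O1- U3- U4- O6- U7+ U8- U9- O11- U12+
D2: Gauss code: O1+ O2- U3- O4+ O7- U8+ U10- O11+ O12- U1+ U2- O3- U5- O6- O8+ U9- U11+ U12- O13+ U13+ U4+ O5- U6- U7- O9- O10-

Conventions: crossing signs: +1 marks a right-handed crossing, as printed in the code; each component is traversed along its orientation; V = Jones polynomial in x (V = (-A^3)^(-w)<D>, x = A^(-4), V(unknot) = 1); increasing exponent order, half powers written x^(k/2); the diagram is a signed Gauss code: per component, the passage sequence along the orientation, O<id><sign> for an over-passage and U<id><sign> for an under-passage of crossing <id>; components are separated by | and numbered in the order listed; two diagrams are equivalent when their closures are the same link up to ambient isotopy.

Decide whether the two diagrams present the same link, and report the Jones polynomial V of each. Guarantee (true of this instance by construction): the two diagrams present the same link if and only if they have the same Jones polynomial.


equivalent: no
D1 (bracket -A^-7 - A + A^5 - A^9 + A^13; 13 crossings at w = -5): V = -x^-7 + x^-6 - x^-5 + x^-4 + x^-2
D2 (bracket -2A^-5 + 2A^-1 - 3A^3 + 3A^7 - 2A^11 + 2A^15 - A^19; 13 crossings at w = -3): V = x^-7 - 2x^-6 + 2x^-5 - 3x^-4 + 3x^-3 - 2x^-2 + 2x^-1
key observation: 2 values of V(x) split the 2 diagrams


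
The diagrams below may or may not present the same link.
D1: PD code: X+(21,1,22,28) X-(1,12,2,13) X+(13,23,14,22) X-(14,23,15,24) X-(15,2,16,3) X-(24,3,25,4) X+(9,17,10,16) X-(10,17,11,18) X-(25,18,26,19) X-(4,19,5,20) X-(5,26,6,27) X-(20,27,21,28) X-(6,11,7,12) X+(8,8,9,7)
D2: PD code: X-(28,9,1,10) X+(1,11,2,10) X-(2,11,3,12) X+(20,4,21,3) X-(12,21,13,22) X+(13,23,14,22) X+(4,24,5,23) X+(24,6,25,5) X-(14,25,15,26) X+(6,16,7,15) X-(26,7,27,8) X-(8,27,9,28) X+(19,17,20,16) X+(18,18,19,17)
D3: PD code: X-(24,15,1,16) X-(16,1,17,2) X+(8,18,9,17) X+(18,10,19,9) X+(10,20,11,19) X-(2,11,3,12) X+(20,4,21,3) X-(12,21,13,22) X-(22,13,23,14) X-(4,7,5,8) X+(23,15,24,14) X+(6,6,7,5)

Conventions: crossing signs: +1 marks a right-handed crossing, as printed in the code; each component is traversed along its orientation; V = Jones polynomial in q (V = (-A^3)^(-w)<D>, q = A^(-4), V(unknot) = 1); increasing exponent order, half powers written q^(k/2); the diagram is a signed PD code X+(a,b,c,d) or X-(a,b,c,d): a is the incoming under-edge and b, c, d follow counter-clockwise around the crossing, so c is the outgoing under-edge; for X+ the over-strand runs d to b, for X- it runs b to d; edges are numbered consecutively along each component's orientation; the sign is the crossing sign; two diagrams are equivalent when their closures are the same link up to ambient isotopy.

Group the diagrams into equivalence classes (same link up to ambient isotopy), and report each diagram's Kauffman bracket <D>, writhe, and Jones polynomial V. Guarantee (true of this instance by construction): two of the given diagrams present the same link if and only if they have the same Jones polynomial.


grouping into links: {D1} | {D2, D3}
V(D1) = -q^-7 + q^-6 - q^-5 + q^-4 + q^-2  (w -6, c 14, <D> = A^-10 + A^-2 - A^2 + A^6 - A^10)
V(D2) = q^-4 - 2q^-3 + 3q^-2 - 4q^-1 + 5 - 4q + 3q^2 - 2q^3 + q^4  [14 crossings, <D> = A^-10 - 2A^-6 + 3A^-2 - 4A^2 + 5A^6 - 4A^10 + 3A^14 - 2A^18 + A^22, w = +2]
D3 (bracket A^-16 - 2A^-12 + 3A^-8 - 4A^-4 + 5 - 4A^4 + 3A^8 - 2A^12 + A^16; 12 crossings at w = 0): V = q^-4 - 2q^-3 + 3q^-2 - 4q^-1 + 5 - 4q + 3q^2 - 2q^3 + q^4
why: comparing 3 Jones polynomials yields 2 groups


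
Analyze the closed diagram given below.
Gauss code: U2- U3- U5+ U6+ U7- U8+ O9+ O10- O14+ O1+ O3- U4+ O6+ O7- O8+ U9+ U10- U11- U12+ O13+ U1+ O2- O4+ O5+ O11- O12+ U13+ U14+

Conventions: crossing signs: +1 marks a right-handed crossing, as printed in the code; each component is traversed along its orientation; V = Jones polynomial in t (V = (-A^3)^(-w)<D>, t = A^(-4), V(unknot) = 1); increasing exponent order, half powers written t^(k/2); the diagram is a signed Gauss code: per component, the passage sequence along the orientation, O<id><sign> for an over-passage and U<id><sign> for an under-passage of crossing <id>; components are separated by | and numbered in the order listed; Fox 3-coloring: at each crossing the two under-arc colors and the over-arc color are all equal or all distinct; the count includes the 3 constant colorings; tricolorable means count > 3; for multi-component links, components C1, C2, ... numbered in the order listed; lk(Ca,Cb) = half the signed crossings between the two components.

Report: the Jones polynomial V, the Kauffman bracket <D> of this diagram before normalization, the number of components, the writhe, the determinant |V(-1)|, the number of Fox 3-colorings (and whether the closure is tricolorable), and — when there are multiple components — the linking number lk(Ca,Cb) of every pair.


V(t) = t + t^3 - t^4
bracket: -A^-4 + 1 + A^8, w = +4
1 component, writhe +4, over 14 crossings
det 3, colorings 9 of 3^14 — tricolorable
observation: w = +4 (over 14 crossings) is diagram-only; (-A^3)^(-4) removes it from V


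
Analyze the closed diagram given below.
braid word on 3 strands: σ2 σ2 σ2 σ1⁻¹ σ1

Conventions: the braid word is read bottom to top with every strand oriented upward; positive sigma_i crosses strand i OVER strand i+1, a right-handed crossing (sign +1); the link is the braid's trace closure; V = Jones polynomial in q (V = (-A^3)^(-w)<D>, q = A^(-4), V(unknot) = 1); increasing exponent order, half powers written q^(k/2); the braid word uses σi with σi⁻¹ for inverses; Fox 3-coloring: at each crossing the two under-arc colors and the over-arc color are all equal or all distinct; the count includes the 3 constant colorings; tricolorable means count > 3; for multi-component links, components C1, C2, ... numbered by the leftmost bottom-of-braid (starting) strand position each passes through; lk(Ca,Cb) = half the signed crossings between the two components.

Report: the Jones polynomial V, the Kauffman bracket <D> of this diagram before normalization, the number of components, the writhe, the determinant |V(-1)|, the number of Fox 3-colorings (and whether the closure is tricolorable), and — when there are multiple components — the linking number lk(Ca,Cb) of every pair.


Jones polynomial: V(q) = -q^(1/2) - q^(3/2) - q^(5/2) + q^(9/2)
<D> = -A^-9 + A^-1 + A^3 + A^7; writhe +3
components 2, writhe +3 (5 crossings)
linking number lk(C1,C2) = 0
3-colorings: 27 of 3^5, det 0 — tricolorable
note: every pair of the 2 components has lk = 0
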